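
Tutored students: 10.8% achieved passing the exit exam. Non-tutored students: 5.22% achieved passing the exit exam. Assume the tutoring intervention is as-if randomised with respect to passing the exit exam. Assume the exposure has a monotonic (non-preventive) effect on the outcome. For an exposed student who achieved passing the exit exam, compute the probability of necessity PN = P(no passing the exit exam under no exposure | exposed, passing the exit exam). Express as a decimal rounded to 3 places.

PN ≈ 0.517

p₁ = 0.108, p₀ = 0.0522.
Under exogeneity and monotonicity, PN = (p₁ − p₀) / p₁.
PN = (0.108 − 0.0522) / 0.108 = 0.0558 / 0.108 ≈ 0.5167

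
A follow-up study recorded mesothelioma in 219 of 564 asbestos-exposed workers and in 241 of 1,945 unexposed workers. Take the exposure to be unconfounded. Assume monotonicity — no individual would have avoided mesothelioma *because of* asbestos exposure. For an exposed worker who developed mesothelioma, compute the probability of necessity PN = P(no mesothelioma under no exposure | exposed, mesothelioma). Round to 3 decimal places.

PN ≈ 0.681

p₁ = P(outcome | exposed) = 219/564 = 0.3883
p₀ = P(outcome | unexposed) = 241/1945 = 0.12391
Under exogeneity and monotonicity, PN = (p₁ − p₀) / p₁.
PN = (0.3883 − 0.12391) / 0.3883 = 0.26439 / 0.3883 ≈ 0.6809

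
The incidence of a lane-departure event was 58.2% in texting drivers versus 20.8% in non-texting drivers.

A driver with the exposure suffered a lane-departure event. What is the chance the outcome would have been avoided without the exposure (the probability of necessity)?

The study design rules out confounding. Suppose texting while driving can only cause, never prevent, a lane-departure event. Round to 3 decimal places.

p₁ = 0.582, p₀ = 0.208.
Under exogeneity and monotonicity, PN = (p₁ − p₀) / p₁.
PN = (0.582 − 0.208) / 0.582 = 0.374 / 0.582 ≈ 0.6426

PN ≈ 0.643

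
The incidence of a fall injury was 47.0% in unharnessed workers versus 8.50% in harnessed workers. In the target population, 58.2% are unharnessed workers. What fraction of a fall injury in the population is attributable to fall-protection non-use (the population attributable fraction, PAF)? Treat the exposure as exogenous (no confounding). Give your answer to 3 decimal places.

p₁ = 0.47, p₀ = 0.085.
Overall risk P(Y=1) = π·p₁ + (1−π)·p₀ = 0.582×0.47 + 0.418×0.085 = 0.30907.
Under exogeneity, PAF = [P(Y=1) − p₀] / P(Y=1).
PAF = (0.30907 − 0.085) / 0.30907 ≈ 0.7250

PAF ≈ 0.725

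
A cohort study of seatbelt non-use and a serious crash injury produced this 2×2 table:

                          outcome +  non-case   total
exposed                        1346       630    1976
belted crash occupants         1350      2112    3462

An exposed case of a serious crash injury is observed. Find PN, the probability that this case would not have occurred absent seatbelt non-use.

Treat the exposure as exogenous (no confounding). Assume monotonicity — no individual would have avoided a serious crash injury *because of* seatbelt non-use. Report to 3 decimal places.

p₁ = P(outcome | exposed) = 1346/1976 = 0.68117
p₀ = P(outcome | unexposed) = 1350/3462 = 0.38995
Under exogeneity and monotonicity, PN = (p₁ − p₀)/p₁.
PN = (0.68117 − 0.38995) / 0.68117 ≈ 0.4275

PN ≈ 0.428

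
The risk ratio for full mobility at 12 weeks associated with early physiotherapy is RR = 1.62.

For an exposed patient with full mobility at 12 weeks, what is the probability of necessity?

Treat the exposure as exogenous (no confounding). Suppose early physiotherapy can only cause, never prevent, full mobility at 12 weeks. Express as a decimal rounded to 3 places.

Under exogeneity and monotonicity, PN = (RR − 1) / RR = 1 − 1/RR.
PN = (1.62 − 1) / 1.62 = 0.62 / 1.62 ≈ 0.3827

PN ≈ 0.383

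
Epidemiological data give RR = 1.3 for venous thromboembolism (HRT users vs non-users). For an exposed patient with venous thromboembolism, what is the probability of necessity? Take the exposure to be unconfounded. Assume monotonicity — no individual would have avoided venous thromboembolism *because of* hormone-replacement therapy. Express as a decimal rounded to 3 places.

PN ≈ 0.231

Under exogeneity and monotonicity, PN = (RR − 1) / RR = 1 − 1/RR.
PN = (1.3 − 1) / 1.3 = 0.3 / 1.3 ≈ 0.2308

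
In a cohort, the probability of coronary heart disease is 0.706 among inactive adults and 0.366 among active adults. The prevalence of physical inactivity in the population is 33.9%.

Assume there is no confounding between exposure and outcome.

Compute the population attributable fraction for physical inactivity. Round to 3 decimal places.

Let p₁ = 0.706, p₀ = 0.366.
Overall risk P(Y=1) = π·p₁ + (1−π)·p₀ = 0.339×0.706 + 0.661×0.366 = 0.48126.
Under exogeneity, PAF = [P(Y=1) − p₀] / P(Y=1).
PAF = (0.48126 − 0.366) / 0.48126 ≈ 0.2395

PAF ≈ 0.239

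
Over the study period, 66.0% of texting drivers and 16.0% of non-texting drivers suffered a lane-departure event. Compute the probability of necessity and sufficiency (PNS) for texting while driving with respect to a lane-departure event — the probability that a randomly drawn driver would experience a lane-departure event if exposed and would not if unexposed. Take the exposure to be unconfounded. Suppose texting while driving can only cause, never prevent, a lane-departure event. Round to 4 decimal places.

PNS ≈ 0.5000

p₁ = 0.66, p₀ = 0.16.
Under exogeneity and monotonicity, PNS = p₁ − p₀.
PNS = 0.66 − 0.16 = 0.5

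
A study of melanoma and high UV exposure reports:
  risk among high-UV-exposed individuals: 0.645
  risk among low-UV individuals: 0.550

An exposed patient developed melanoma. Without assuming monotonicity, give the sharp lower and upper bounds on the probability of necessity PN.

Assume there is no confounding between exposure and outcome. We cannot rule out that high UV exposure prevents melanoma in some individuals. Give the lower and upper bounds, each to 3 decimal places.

Let p₁ = 0.645, p₀ = 0.55.
Under exogeneity alone the bounds on PN are max{0,(p₁−p₀)/p₁} ≤ PN ≤ min{1,(1−p₀)/p₁}.
  lower = (p₁ − p₀)/p₁ = 0.095 / 0.645 ≈ 0.1473
  upper = min{1, (1 − p₀)/p₁} = 0.45 / 0.645 ≈ 0.6977

0.147 ≤ PN ≤ 0.698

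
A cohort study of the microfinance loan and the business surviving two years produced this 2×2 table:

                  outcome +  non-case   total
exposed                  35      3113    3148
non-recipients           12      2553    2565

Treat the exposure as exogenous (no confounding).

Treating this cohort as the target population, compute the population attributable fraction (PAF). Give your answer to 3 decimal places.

p₁ = P(outcome | exposed) = 35/3148 = 0.011118
p₀ = P(outcome | unexposed) = 12/2565 = 0.0046784
Exposure prevalence π = 3148/5713 = 0.55102; overall risk P(Y=1) = 0.0082269.
Under exogeneity, PAF = [P(Y=1) − p₀]/P(Y=1).
PAF = (0.0082269 − 0.0046784) / 0.0082269 ≈ 0.4313

PAF ≈ 0.431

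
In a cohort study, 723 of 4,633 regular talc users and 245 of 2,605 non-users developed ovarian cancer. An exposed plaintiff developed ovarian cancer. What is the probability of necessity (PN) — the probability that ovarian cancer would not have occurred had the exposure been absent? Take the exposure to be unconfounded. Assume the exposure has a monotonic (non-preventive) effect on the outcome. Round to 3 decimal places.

p₁ = P(outcome | exposed) = 723/4633 = 0.15605
p₀ = P(outcome | unexposed) = 245/2605 = 0.09405
Under exogeneity and monotonicity, PN = (p₁ − p₀) / p₁.
PN = (0.15605 − 0.09405) / 0.15605 = 0.062004 / 0.15605 ≈ 0.3973

PN ≈ 0.397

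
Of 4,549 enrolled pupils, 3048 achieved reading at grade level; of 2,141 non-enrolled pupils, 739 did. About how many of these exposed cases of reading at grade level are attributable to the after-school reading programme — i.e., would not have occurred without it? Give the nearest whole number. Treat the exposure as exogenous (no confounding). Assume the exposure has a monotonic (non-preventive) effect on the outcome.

p₁ = P(outcome | exposed) = 3048/4549 = 0.67004
p₀ = P(outcome | unexposed) = 739/2141 = 0.34517
PN = (p₁ − p₀)/p₁ = (0.67004 − 0.34517) / 0.67004 ≈ 0.48486.
Attributable cases ≈ PN × (exposed cases) = 0.48486 × 3048 ≈ 1477.84.

about 1478 cases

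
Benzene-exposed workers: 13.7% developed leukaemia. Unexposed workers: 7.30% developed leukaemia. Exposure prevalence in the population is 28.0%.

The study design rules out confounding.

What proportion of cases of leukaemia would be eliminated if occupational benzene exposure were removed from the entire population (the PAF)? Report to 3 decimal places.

PAF ≈ 0.197

p₁ = 0.137, p₀ = 0.073.
Overall risk P(Y=1) = π·p₁ + (1−π)·p₀ = 0.28×0.137 + 0.72×0.073 = 0.09092.
Under exogeneity, PAF = [P(Y=1) − p₀] / P(Y=1).
PAF = (0.09092 − 0.073) / 0.09092 ≈ 0.1971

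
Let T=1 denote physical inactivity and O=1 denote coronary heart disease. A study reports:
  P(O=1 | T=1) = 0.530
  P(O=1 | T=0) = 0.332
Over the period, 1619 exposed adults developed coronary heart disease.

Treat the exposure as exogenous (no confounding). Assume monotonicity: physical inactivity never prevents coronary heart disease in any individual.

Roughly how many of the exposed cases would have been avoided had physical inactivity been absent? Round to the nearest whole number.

Let p₁ = 0.53, p₀ = 0.332.
PN = (p₁ − p₀)/p₁ = (0.53 − 0.332) / 0.53 ≈ 0.37358.
Attributable cases ≈ PN × (exposed cases) = 0.37358 × 1619 ≈ 604.83.

about 605 cases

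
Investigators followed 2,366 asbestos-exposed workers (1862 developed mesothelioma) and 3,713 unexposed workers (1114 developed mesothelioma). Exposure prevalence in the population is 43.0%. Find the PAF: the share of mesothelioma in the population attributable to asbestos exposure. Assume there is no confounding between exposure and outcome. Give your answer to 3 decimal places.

PAF ≈ 0.411

p₁ = P(outcome | exposed) = 1862/2366 = 0.78698
p₀ = P(outcome | unexposed) = 1114/3713 = 0.30003
Overall risk P(Y=1) = π·p₁ + (1−π)·p₀ = 0.43×0.78698 + 0.57×0.30003 = 0.50942.
Under exogeneity, PAF = [P(Y=1) − p₀] / P(Y=1).
PAF = (0.50942 − 0.30003) / 0.50942 ≈ 0.4110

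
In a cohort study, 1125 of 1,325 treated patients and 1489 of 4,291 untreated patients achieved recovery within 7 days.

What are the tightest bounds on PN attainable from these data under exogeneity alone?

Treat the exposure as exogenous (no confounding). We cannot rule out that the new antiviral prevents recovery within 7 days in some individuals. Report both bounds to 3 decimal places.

0.591 ≤ PN ≤ 0.769

p₁ = P(outcome | exposed) = 1125/1325 = 0.84906
p₀ = P(outcome | unexposed) = 1489/4291 = 0.34701
Under exogeneity alone the bounds on PN are max{0,(p₁−p₀)/p₁} ≤ PN ≤ min{1,(1−p₀)/p₁}.
  lower = (p₁ − p₀)/p₁ = 0.50205 / 0.84906 ≈ 0.5913
  upper = min{1, (1 − p₀)/p₁} = 0.65299 / 0.84906 ≈ 0.7691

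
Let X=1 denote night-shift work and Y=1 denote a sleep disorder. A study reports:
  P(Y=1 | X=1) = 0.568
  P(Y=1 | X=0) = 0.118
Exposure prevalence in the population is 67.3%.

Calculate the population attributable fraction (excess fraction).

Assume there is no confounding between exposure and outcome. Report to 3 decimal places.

Let p₁ = 0.568, p₀ = 0.118.
Overall risk P(Y=1) = π·p₁ + (1−π)·p₀ = 0.673×0.568 + 0.327×0.118 = 0.42085.
Under exogeneity, PAF = [P(Y=1) − p₀] / P(Y=1).
PAF = (0.42085 − 0.118) / 0.42085 ≈ 0.7196

PAF ≈ 0.720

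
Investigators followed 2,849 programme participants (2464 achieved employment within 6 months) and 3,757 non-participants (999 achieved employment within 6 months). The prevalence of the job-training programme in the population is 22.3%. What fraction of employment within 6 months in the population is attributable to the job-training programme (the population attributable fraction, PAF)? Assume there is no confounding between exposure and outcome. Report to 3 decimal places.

p₁ = P(outcome | exposed) = 2464/2849 = 0.86486
p₀ = P(outcome | unexposed) = 999/3757 = 0.2659
Overall risk P(Y=1) = π·p₁ + (1−π)·p₀ = 0.223×0.86486 + 0.777×0.2659 = 0.39947.
Under exogeneity, PAF = [P(Y=1) − p₀] / P(Y=1).
PAF = (0.39947 − 0.2659) / 0.39947 ≈ 0.3344

PAF ≈ 0.334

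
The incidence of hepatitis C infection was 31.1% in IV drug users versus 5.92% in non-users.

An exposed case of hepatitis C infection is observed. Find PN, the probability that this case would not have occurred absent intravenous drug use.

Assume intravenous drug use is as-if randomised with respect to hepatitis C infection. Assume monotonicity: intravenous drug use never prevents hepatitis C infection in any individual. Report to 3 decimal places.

p₁ = 0.311, p₀ = 0.0592.
Under exogeneity and monotonicity, PN = (p₁ − p₀) / p₁.
PN = (0.311 − 0.0592) / 0.311 = 0.2518 / 0.311 ≈ 0.8096

PN ≈ 0.810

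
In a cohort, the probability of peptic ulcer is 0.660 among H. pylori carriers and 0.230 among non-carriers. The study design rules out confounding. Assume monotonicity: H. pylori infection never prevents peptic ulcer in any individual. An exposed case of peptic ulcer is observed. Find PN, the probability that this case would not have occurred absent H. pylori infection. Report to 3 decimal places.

Let p₁ = 0.66, p₀ = 0.23.
Under exogeneity and monotonicity, PN = (p₁ − p₀) / p₁.
PN = (0.66 − 0.23) / 0.66 = 0.43 / 0.66 ≈ 0.6515

PN ≈ 0.652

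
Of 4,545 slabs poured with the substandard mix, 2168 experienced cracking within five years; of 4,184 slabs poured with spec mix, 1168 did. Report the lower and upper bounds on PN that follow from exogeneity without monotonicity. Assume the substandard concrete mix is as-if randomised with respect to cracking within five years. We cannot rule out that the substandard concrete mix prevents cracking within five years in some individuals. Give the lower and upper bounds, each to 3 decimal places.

p₁ = P(outcome | exposed) = 2168/4545 = 0.47701
p₀ = P(outcome | unexposed) = 1168/4184 = 0.27916
Under exogeneity alone the bounds on PN are max{0,(p₁−p₀)/p₁} ≤ PN ≤ min{1,(1−p₀)/p₁}.
  lower = (p₁ − p₀)/p₁ = 0.19785 / 0.47701 ≈ 0.4148
  upper = min{1, (1 − p₀)/p₁} = 0.72084 / 0.47701 ≈ 1.5112 → capped at 1

0.415 ≤ PN ≤ 1.000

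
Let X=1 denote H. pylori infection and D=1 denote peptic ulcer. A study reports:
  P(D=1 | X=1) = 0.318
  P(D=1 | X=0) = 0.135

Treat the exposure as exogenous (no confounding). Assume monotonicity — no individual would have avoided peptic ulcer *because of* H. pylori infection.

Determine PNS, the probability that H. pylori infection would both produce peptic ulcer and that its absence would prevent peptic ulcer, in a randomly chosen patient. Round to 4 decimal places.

PNS ≈ 0.1830

Let p₁ = 0.318, p₀ = 0.135.
Under exogeneity and monotonicity, PNS = p₁ − p₀.
PNS = 0.318 − 0.135 = 0.183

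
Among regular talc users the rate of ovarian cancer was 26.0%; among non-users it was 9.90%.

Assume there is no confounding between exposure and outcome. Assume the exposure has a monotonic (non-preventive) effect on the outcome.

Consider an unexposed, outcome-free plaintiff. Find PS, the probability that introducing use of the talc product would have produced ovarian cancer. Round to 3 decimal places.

p₁ = 0.26, p₀ = 0.099.
Under exogeneity and monotonicity, PS = (p₁ − p₀) / (1 − p₀).
PS = (0.26 − 0.099) / (1 − 0.099) = 0.161 / 0.901 ≈ 0.1787

PS ≈ 0.179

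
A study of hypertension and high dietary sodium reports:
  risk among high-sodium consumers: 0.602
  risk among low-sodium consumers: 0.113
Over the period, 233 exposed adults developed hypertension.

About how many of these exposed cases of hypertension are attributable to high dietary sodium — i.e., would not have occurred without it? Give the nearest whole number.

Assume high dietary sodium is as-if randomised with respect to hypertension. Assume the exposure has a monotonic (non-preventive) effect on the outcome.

Let p₁ = 0.602, p₀ = 0.113.
PN = (p₁ − p₀)/p₁ = (0.602 − 0.113) / 0.602 ≈ 0.81229.
Attributable cases ≈ PN × (exposed cases) = 0.81229 × 233 ≈ 189.26.

about 189 cases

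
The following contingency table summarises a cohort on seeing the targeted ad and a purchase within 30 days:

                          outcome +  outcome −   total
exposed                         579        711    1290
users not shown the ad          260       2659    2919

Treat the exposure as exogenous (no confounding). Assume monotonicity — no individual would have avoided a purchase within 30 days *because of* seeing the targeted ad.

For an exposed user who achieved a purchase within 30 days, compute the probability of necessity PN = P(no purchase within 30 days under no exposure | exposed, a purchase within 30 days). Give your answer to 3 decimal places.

PN ≈ 0.802

p₁ = P(outcome | exposed) = 579/1290 = 0.44884
p₀ = P(outcome | unexposed) = 260/2919 = 0.089072
Under exogeneity and monotonicity, PN = (p₁ − p₀)/p₁.
PN = (0.44884 − 0.089072) / 0.44884 ≈ 0.8016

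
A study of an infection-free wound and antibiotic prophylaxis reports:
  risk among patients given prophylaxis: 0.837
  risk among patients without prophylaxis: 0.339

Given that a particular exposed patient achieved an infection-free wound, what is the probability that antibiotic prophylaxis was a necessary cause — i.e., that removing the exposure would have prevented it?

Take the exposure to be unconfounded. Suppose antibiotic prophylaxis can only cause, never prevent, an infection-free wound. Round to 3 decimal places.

PN ≈ 0.595

Let p₁ = 0.837, p₀ = 0.339.
Under exogeneity and monotonicity, PN = (p₁ − p₀) / p₁.
PN = (0.837 − 0.339) / 0.837 = 0.498 / 0.837 ≈ 0.5950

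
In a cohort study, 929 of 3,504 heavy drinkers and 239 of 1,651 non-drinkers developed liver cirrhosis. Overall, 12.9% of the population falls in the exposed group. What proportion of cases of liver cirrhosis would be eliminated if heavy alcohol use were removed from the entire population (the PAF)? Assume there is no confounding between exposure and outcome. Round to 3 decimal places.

PAF ≈ 0.097

p₁ = P(outcome | exposed) = 929/3504 = 0.26513
p₀ = P(outcome | unexposed) = 239/1651 = 0.14476
Overall risk P(Y=1) = π·p₁ + (1−π)·p₀ = 0.129×0.26513 + 0.871×0.14476 = 0.16029.
Under exogeneity, PAF = [P(Y=1) − p₀] / P(Y=1).
PAF = (0.16029 − 0.14476) / 0.16029 ≈ 0.0969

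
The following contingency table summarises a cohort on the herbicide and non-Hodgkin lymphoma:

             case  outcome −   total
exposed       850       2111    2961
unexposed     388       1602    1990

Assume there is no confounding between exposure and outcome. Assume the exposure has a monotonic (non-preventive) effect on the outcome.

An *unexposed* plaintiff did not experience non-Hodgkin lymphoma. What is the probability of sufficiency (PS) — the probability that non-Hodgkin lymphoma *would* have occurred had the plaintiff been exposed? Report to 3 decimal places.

PS ≈ 0.114

p₁ = P(outcome | exposed) = 850/2961 = 0.28707
p₀ = P(outcome | unexposed) = 388/1990 = 0.19497
Under exogeneity and monotonicity, PS = (p₁ − p₀) / (1 − p₀).
PS = (0.28707 − 0.19497) / (1 − 0.19497) = 0.09209 / 0.80503 ≈ 0.1144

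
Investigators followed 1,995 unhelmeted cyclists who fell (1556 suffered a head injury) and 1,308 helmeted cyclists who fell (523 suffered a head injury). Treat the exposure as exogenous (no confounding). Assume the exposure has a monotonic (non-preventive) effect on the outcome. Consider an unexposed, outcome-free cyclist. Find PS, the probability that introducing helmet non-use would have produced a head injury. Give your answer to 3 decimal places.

p₁ = P(outcome | exposed) = 1556/1995 = 0.77995
p₀ = P(outcome | unexposed) = 523/1308 = 0.39985
Under exogeneity and monotonicity, PS = (p₁ − p₀) / (1 − p₀).
PS = (0.77995 − 0.39985) / (1 − 0.39985) = 0.3801 / 0.60015 ≈ 0.6333

PS ≈ 0.633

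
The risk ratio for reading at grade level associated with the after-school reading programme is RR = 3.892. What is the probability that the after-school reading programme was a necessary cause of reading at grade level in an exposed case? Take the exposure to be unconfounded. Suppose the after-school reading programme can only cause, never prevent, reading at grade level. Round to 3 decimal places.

PN ≈ 0.743

Under exogeneity and monotonicity, PN = (RR − 1) / RR = 1 − 1/RR.
PN = (3.892 − 1) / 3.892 = 2.892 / 3.892 ≈ 0.7431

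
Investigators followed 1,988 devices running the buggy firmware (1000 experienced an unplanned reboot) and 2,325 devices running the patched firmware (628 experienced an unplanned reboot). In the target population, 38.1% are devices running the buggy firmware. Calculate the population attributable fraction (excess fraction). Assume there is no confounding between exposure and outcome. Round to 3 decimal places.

PAF ≈ 0.247

p₁ = P(outcome | exposed) = 1000/1988 = 0.50302
p₀ = P(outcome | unexposed) = 628/2325 = 0.27011
Overall risk P(Y=1) = π·p₁ + (1−π)·p₀ = 0.381×0.50302 + 0.619×0.27011 = 0.35885.
Under exogeneity, PAF = [P(Y=1) − p₀] / P(Y=1).
PAF = (0.35885 − 0.27011) / 0.35885 ≈ 0.2473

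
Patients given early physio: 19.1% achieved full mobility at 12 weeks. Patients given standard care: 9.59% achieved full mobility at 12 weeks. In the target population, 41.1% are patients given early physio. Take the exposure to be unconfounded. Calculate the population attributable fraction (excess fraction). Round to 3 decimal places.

p₁ = 0.191, p₀ = 0.0959.
Overall risk P(Y=1) = π·p₁ + (1−π)·p₀ = 0.411×0.191 + 0.589×0.0959 = 0.13499.
Under exogeneity, PAF = [P(Y=1) − p₀] / P(Y=1).
PAF = (0.13499 − 0.0959) / 0.13499 ≈ 0.2896

PAF ≈ 0.290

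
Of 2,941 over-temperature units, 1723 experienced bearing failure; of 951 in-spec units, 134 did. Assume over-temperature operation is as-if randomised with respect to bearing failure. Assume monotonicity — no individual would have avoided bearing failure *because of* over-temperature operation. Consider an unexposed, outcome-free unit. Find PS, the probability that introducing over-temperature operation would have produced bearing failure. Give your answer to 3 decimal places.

p₁ = P(outcome | exposed) = 1723/2941 = 0.58586
p₀ = P(outcome | unexposed) = 134/951 = 0.1409
Under exogeneity and monotonicity, PS = (p₁ − p₀) / (1 − p₀).
PS = (0.58586 − 0.1409) / (1 − 0.1409) = 0.44495 / 0.8591 ≈ 0.5179

PS ≈ 0.518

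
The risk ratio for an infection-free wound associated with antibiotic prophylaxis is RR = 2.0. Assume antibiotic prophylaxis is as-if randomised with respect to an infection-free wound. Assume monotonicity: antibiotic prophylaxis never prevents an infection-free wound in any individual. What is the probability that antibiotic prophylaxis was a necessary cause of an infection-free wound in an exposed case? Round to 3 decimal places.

PN ≈ 0.500

Under exogeneity and monotonicity, PN = (RR − 1) / RR = 1 − 1/RR.
PN = (2.0 − 1) / 2.0 = 1 / 2.0 ≈ 0.5000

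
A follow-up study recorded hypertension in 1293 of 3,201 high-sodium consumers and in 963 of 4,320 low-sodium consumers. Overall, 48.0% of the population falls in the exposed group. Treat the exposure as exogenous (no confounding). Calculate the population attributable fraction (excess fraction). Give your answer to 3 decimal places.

p₁ = P(outcome | exposed) = 1293/3201 = 0.40394
p₀ = P(outcome | unexposed) = 963/4320 = 0.22292
Overall risk P(Y=1) = π·p₁ + (1−π)·p₀ = 0.48×0.40394 + 0.52×0.22292 = 0.30981.
Under exogeneity, PAF = [P(Y=1) − p₀] / P(Y=1).
PAF = (0.30981 − 0.22292) / 0.30981 ≈ 0.2805

PAF ≈ 0.280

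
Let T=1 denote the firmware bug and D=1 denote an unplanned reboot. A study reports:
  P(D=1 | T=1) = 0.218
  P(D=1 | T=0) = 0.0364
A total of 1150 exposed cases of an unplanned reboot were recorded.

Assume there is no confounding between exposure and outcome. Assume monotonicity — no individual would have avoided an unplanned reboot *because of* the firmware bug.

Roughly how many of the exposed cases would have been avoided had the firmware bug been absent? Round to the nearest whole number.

about 958 cases

Let p₁ = 0.218, p₀ = 0.0364.
PN = (p₁ − p₀)/p₁ = (0.218 − 0.0364) / 0.218 ≈ 0.83303.
Attributable cases ≈ PN × (exposed cases) = 0.83303 × 1150 ≈ 957.98.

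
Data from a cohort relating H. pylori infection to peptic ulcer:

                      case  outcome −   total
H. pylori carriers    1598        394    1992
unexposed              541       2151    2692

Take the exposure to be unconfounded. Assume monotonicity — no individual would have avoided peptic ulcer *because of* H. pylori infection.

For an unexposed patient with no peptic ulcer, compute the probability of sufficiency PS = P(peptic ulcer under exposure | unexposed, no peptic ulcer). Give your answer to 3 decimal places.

p₁ = P(outcome | exposed) = 1598/1992 = 0.80221
p₀ = P(outcome | unexposed) = 541/2692 = 0.20097
Under exogeneity and monotonicity, PS = (p₁ − p₀) / (1 − p₀).
PS = (0.80221 − 0.20097) / (1 − 0.20097) = 0.60124 / 0.79903 ≈ 0.7525

PS ≈ 0.752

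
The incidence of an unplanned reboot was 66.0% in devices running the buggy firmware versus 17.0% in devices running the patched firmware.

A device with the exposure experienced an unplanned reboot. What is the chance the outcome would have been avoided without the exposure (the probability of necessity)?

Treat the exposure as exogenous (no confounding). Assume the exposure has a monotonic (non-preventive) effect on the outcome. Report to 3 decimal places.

p₁ = 0.66, p₀ = 0.17.
Under exogeneity and monotonicity, PN = (p₁ − p₀) / p₁.
PN = (0.66 − 0.17) / 0.66 = 0.49 / 0.66 ≈ 0.7424

PN ≈ 0.742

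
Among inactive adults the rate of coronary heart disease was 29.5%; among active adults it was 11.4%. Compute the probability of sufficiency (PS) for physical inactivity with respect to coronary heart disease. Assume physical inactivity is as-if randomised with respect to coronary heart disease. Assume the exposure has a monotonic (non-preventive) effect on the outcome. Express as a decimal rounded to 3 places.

PS ≈ 0.204

p₁ = 0.295, p₀ = 0.114.
Under exogeneity and monotonicity, PS = (p₁ − p₀) / (1 − p₀).
PS = (0.295 − 0.114) / (1 − 0.114) = 0.181 / 0.886 ≈ 0.2043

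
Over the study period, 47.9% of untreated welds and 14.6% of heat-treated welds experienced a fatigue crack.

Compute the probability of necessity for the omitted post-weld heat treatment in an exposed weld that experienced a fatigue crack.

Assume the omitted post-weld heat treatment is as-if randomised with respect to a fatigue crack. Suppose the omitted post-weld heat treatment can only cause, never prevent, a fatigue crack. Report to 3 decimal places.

p₁ = 0.479, p₀ = 0.146.
Under exogeneity and monotonicity, PN = (p₁ − p₀) / p₁.
PN = (0.479 − 0.146) / 0.479 = 0.333 / 0.479 ≈ 0.6952

PN ≈ 0.695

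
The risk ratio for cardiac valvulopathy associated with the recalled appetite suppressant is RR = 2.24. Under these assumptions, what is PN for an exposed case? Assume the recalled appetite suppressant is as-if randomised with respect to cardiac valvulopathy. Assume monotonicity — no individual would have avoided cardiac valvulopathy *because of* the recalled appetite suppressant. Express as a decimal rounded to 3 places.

PN ≈ 0.554

Under exogeneity and monotonicity, PN = (RR − 1) / RR = 1 − 1/RR.
PN = (2.24 − 1) / 2.24 = 1.24 / 2.24 ≈ 0.5536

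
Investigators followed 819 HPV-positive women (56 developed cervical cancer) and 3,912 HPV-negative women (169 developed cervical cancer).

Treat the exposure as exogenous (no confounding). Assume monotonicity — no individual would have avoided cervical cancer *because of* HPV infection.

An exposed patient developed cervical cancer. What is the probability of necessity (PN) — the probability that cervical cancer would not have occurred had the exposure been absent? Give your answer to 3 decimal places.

PN ≈ 0.368

p₁ = P(outcome | exposed) = 56/819 = 0.068376
p₀ = P(outcome | unexposed) = 169/3912 = 0.0432
Under exogeneity and monotonicity, PN = (p₁ − p₀) / p₁.
PN = (0.068376 − 0.0432) / 0.068376 = 0.025176 / 0.068376 ≈ 0.3682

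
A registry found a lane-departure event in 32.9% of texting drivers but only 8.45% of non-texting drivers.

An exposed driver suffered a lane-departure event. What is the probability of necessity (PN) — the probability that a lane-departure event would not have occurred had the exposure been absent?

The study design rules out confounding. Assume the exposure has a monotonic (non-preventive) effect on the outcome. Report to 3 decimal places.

PN ≈ 0.743

p₁ = 0.329, p₀ = 0.0845.
Under exogeneity and monotonicity, PN = (p₁ − p₀) / p₁.
PN = (0.329 − 0.0845) / 0.329 = 0.2445 / 0.329 ≈ 0.7432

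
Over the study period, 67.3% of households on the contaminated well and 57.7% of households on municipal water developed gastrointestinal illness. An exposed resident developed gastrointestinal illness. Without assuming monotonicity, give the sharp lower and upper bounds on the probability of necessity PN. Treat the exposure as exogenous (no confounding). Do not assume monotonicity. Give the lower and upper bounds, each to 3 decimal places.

p₁ = 0.673, p₀ = 0.577.
Under exogeneity alone the bounds on PN are max{0,(p₁−p₀)/p₁} ≤ PN ≤ min{1,(1−p₀)/p₁}.
  lower = (p₁ − p₀)/p₁ = 0.096 / 0.673 ≈ 0.1426
  upper = min{1, (1 − p₀)/p₁} = 0.423 / 0.673 ≈ 0.6285

0.143 ≤ PN ≤ 0.629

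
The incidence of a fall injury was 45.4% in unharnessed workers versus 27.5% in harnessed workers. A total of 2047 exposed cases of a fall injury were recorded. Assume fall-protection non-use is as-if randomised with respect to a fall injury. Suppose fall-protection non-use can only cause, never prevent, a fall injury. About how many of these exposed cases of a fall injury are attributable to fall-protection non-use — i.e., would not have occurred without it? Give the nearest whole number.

p₁ = 0.454, p₀ = 0.275.
PN = (p₁ − p₀)/p₁ = (0.454 − 0.275) / 0.454 ≈ 0.39427.
Attributable cases ≈ PN × (exposed cases) = 0.39427 × 2047 ≈ 807.08.

about 807 cases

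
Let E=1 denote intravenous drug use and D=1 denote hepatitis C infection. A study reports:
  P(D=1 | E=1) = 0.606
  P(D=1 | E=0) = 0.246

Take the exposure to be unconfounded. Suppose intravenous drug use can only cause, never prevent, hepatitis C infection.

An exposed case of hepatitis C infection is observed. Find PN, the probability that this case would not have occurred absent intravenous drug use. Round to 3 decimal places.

Let p₁ = 0.606, p₀ = 0.246.
Under exogeneity and monotonicity, PN = (p₁ − p₀) / p₁.
PN = (0.606 − 0.246) / 0.606 = 0.36 / 0.606 ≈ 0.5941

PN ≈ 0.594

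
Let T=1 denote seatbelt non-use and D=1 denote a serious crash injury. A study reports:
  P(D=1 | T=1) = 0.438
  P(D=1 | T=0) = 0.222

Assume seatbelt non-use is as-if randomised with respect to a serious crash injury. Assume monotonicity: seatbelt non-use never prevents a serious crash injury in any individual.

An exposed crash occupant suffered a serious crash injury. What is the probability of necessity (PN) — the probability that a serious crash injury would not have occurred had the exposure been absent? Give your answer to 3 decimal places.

PN ≈ 0.493

Let p₁ = 0.438, p₀ = 0.222.
Under exogeneity and monotonicity, PN = (p₁ − p₀) / p₁.
PN = (0.438 − 0.222) / 0.438 = 0.216 / 0.438 ≈ 0.4932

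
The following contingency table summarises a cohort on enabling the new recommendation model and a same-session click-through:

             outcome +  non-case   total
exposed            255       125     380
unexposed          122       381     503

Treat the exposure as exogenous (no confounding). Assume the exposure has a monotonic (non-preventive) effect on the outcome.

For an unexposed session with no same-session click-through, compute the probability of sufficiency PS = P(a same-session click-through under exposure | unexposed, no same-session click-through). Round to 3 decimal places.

PS ≈ 0.566

p₁ = P(outcome | exposed) = 255/380 = 0.67105
p₀ = P(outcome | unexposed) = 122/503 = 0.24254
Under exogeneity and monotonicity, PS = (p₁ − p₀) / (1 − p₀).
PS = (0.67105 − 0.24254) / (1 − 0.24254) = 0.42851 / 0.75746 ≈ 0.5657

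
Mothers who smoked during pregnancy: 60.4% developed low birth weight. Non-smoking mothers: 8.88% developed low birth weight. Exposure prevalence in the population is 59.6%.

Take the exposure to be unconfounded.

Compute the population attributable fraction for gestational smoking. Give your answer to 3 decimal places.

p₁ = 0.604, p₀ = 0.0888.
Overall risk P(Y=1) = π·p₁ + (1−π)·p₀ = 0.596×0.604 + 0.404×0.0888 = 0.39586.
Under exogeneity, PAF = [P(Y=1) − p₀] / P(Y=1).
PAF = (0.39586 − 0.0888) / 0.39586 ≈ 0.7757

PAF ≈ 0.776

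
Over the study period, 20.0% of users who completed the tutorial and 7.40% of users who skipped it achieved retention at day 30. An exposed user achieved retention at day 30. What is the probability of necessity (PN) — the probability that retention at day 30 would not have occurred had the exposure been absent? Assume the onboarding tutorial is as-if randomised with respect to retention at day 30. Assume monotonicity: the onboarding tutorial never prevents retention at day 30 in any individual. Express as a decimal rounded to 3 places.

p₁ = 0.2, p₀ = 0.074.
Under exogeneity and monotonicity, PN = (p₁ − p₀) / p₁.
PN = (0.2 − 0.074) / 0.2 = 0.126 / 0.2 ≈ 0.6300

PN ≈ 0.630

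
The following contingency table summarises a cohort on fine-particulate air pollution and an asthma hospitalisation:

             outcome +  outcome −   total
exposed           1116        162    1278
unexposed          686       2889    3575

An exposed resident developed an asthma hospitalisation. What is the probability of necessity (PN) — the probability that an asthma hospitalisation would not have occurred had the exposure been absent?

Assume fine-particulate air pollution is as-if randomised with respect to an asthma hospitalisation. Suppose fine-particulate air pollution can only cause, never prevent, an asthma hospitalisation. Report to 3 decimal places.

PN ≈ 0.780

p₁ = P(outcome | exposed) = 1116/1278 = 0.87324
p₀ = P(outcome | unexposed) = 686/3575 = 0.19189
Under exogeneity and monotonicity, PN = (p₁ − p₀) / p₁.
PN = (0.87324 − 0.19189) / 0.87324 = 0.68135 / 0.87324 ≈ 0.7803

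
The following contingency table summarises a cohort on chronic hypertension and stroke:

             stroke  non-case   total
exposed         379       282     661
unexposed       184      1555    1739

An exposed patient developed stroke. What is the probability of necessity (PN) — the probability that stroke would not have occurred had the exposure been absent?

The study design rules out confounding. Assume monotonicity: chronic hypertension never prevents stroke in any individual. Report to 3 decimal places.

p₁ = P(outcome | exposed) = 379/661 = 0.57337
p₀ = P(outcome | unexposed) = 184/1739 = 0.10581
Under exogeneity and monotonicity, PN = (p₁ − p₀)/p₁.
PN = (0.57337 − 0.10581) / 0.57337 ≈ 0.8155

PN ≈ 0.815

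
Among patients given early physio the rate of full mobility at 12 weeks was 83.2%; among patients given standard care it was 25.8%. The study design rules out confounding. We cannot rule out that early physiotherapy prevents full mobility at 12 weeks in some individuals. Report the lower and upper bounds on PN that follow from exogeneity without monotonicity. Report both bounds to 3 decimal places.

p₁ = 0.832, p₀ = 0.258.
Under exogeneity alone the bounds on PN are max{0,(p₁−p₀)/p₁} ≤ PN ≤ min{1,(1−p₀)/p₁}.
  lower = (p₁ − p₀)/p₁ = 0.574 / 0.832 ≈ 0.6899
  upper = min{1, (1 − p₀)/p₁} = 0.742 / 0.832 ≈ 0.8918

0.690 ≤ PN ≤ 0.892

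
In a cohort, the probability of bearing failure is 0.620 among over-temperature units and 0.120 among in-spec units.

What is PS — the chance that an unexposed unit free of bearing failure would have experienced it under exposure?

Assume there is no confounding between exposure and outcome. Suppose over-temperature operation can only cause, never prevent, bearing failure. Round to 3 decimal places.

PS ≈ 0.568

Let p₁ = 0.62, p₀ = 0.12.
Under exogeneity and monotonicity, PS = (p₁ − p₀) / (1 − p₀).
PS = (0.62 − 0.12) / (1 − 0.12) = 0.5 / 0.88 ≈ 0.5682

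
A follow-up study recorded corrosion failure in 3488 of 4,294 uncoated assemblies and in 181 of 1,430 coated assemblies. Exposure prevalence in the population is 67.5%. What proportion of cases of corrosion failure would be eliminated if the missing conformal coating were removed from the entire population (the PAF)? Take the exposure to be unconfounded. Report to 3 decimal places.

p₁ = P(outcome | exposed) = 3488/4294 = 0.8123
p₀ = P(outcome | unexposed) = 181/1430 = 0.12657
Overall risk P(Y=1) = π·p₁ + (1−π)·p₀ = 0.675×0.8123 + 0.325×0.12657 = 0.58944.
Under exogeneity, PAF = [P(Y=1) − p₀] / P(Y=1).
PAF = (0.58944 − 0.12657) / 0.58944 ≈ 0.7853

PAF ≈ 0.785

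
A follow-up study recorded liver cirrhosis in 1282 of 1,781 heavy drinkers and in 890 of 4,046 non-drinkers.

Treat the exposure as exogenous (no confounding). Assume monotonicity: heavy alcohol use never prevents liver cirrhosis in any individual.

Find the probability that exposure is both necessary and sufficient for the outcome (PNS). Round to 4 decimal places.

p₁ = P(outcome | exposed) = 1282/1781 = 0.71982
p₀ = P(outcome | unexposed) = 890/4046 = 0.21997
Under exogeneity and monotonicity, PNS = p₁ − p₀.
PNS = 0.71982 − 0.21997 = 0.49985

PNS ≈ 0.4998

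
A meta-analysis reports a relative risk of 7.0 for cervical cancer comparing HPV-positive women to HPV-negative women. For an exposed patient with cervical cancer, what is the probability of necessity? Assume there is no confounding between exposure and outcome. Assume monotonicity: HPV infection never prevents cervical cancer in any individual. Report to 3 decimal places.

Under exogeneity and monotonicity, PN = (RR − 1) / RR = 1 − 1/RR.
PN = (7.0 − 1) / 7.0 = 6 / 7.0 ≈ 0.8571

PN ≈ 0.857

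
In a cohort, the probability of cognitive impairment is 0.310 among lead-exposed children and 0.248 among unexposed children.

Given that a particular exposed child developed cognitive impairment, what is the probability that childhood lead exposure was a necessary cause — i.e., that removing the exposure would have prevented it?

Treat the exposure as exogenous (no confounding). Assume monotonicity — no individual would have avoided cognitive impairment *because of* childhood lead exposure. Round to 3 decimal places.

PN ≈ 0.200

Let p₁ = 0.31, p₀ = 0.248.
Under exogeneity and monotonicity, PN = (p₁ − p₀) / p₁.
PN = (0.31 − 0.248) / 0.31 = 0.062 / 0.31 ≈ 0.2000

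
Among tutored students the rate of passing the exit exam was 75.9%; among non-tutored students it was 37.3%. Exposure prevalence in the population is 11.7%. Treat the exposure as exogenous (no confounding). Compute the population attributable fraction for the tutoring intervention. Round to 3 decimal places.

p₁ = 0.759, p₀ = 0.373.
Overall risk P(Y=1) = π·p₁ + (1−π)·p₀ = 0.117×0.759 + 0.883×0.373 = 0.41816.
Under exogeneity, PAF = [P(Y=1) − p₀] / P(Y=1).
PAF = (0.41816 − 0.373) / 0.41816 ≈ 0.1080

PAF ≈ 0.108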